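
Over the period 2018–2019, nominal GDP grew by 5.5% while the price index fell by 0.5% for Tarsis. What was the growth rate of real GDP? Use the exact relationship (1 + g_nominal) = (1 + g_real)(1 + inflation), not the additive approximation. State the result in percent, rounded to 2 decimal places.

(1 + g_nom) = (1 + g_real)(1 + π), so g_real = 1.0550 / 0.9950 − 1 = 0.06030.

6.03%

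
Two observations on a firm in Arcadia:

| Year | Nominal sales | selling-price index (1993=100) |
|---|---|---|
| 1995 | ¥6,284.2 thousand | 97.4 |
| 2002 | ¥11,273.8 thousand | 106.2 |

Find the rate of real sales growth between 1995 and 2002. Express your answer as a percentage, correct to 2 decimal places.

64.53%

Deflate each year: 1995 → 6284.2/0.974 = 6451.95; 2002 → 11273.8/1.062 = 10615.63.
So real sales changed by 10615.63/6451.95 − 1 = 0.6453, i.e. 64.53%.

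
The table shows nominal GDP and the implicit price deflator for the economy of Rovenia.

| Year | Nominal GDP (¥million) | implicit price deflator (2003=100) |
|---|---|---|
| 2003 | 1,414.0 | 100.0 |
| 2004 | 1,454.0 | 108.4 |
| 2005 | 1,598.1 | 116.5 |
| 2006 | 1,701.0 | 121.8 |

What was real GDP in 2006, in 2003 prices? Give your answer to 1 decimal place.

Real GDP 2006 = 1701.0 / 1.218 = 1396.55.

¥1,396.6 million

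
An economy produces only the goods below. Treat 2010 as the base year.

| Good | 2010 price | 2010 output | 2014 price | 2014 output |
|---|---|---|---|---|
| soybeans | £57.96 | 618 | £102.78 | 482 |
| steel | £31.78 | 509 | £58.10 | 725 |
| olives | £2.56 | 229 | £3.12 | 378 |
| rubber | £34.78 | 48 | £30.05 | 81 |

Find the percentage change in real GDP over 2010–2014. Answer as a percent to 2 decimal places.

Real GDP 2010 = Nominal GDP 2010 = 57.96·618 + 31.78·509 + 2.56·229 + 34.78·48 = 54250.98.
Real GDP 2014 (at 2010 prices) = 57.96·482 + 31.78·725 + 2.56·378 + 34.78·81 = 54762.08.
Real growth = 54762.08/54250.98 − 1 = 0.0094.

0.94%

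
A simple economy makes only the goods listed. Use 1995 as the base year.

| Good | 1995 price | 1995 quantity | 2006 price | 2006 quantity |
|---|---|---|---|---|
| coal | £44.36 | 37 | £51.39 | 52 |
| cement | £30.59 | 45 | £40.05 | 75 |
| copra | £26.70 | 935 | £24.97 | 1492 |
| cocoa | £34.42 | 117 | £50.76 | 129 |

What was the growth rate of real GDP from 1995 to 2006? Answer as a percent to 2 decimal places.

52.70%

Real GDP 1995 = Nominal GDP 1995 = 44.36·37 + 30.59·45 + 26.70·935 + 34.42·117 = 32009.51.
Real GDP 2006 (at 1995 prices) = 44.36·52 + 30.59·75 + 26.70·1492 + 34.42·129 = 48877.55.
Real growth = 48877.55/32009.51 − 1 = 0.5270.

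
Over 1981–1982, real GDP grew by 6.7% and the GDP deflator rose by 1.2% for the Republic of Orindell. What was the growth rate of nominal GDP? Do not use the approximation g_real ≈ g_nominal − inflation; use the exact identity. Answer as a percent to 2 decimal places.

7.98%

(1 + g_nom) = (1 + g_real)(1 + π) = 1.0670 × 1.0120 = 1.07980.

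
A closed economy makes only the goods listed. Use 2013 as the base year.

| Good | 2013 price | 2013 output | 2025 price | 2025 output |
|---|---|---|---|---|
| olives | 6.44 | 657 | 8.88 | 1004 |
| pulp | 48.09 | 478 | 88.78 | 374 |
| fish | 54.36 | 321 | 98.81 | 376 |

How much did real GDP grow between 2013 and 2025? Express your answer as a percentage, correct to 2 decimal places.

0.50%

Real GDP 2013 = Nominal GDP 2013 = 6.44·657 + 48.09·478 + 54.36·321 = 44667.66.
Real GDP 2025 (at 2013 prices) = 6.44·1004 + 48.09·374 + 54.36·376 = 44890.78.
Real growth = 44890.78/44667.66 − 1 = 0.0050.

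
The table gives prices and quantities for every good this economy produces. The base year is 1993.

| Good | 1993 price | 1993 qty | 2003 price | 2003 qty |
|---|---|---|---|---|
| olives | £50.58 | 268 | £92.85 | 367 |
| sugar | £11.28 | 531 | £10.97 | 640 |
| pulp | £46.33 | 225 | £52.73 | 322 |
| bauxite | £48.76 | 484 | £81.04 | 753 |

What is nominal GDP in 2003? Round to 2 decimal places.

£119098.93

Nominal GDP 2003 = Σ (p_2003 × q_2003) = 92.85·367 + 10.97·640 + 52.73·322 + 81.04·753 = 119098.93.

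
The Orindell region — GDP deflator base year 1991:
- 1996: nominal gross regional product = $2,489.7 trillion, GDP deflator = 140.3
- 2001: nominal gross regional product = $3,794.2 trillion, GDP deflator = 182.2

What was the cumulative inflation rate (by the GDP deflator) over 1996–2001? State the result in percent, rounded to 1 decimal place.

Price-level change = 182.2 / 140.3 − 1 = 0.2986.

29.9%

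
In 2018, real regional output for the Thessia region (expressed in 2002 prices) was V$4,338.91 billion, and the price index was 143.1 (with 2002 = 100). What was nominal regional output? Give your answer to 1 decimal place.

Nominal regional output = Real × (price index/100) = 4338.91 × 1.431 = 6208.98.

V$6,209.0 billion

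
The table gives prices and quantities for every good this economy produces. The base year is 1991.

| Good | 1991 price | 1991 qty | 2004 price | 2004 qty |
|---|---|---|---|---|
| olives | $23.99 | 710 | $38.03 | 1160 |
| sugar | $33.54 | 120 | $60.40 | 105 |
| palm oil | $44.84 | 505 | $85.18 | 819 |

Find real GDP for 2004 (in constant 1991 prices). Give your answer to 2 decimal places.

Real GDP 2004 = Σ (p_1991 × q_2004) = 23.99·1160 + 33.54·105 + 44.84·819 = 68074.06.

$68074.06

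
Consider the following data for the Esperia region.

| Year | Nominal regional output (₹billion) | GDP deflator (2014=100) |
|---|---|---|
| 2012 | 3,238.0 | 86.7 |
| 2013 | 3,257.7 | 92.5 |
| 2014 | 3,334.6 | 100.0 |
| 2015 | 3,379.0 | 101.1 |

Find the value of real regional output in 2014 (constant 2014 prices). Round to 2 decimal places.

₹3,334.60 billion

Real regional output 2014 = 3334.6 / 1.000 = 3334.60.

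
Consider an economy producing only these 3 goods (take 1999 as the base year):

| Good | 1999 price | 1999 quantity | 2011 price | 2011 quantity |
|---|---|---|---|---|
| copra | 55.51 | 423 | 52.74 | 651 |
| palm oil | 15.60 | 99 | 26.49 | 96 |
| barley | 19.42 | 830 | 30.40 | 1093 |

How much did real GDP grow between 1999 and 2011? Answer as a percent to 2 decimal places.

Real GDP 1999 = Nominal GDP 1999 = 55.51·423 + 15.60·99 + 19.42·830 = 41143.73.
Real GDP 2011 (at 1999 prices) = 55.51·651 + 15.60·96 + 19.42·1093 = 58860.67.
Real growth = 58860.67/41143.73 − 1 = 0.4306.

43.06%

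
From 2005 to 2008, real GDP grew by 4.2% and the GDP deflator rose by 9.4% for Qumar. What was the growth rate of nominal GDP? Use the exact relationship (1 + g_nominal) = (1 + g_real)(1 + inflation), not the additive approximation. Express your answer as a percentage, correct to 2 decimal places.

(1 + g_nom) = (1 + g_real)(1 + π) = 1.0420 × 1.0940 = 1.13995.

13.99%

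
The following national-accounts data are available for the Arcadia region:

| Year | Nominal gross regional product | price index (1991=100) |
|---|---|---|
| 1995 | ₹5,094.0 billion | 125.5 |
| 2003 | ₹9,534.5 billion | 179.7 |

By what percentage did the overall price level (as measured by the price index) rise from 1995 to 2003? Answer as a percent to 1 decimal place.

Price-level change = 179.7 / 125.5 − 1 = 0.4319.

43.2%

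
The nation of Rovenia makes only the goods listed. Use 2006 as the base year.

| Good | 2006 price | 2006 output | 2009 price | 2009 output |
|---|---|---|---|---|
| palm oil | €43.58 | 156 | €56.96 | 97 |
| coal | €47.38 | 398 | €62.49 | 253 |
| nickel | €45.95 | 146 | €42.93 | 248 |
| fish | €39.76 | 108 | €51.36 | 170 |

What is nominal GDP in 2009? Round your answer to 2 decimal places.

€40712.93

Nominal GDP 2009 = Σ (p_2009 × q_2009) = 56.96·97 + 62.49·253 + 42.93·248 + 51.36·170 = 40712.93.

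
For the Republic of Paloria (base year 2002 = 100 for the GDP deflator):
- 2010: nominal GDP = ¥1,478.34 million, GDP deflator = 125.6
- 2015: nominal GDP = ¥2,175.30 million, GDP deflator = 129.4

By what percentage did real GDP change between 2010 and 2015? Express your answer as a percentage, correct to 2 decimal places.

Real GDP 2010 = 1478.34 / 1.256 = 1177.02.
Real GDP 2015 = 2175.30 / 1.294 = 1681.07.
Real growth = 1681.07 / 1177.02 − 1 = 0.4282.

42.82%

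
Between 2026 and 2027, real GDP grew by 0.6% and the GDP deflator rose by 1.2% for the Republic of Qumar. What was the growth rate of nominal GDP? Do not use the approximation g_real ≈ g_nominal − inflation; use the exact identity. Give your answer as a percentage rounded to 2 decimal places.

(1 + g_nom) = (1 + g_real)(1 + π) = 1.0060 × 1.0120 = 1.01807.

1.81%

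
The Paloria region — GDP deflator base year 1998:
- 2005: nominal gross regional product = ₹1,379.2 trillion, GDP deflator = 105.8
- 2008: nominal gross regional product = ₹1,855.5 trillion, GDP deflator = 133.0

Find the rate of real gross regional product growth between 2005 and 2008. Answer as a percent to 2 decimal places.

Deflate each year: 2005 → 1379.2/1.058 = 1303.59; 2008 → 1855.5/1.330 = 1395.11.
So real gross regional product changed by 1395.11/1303.59 − 1 = 0.0702, i.e. 7.02%.

7.02%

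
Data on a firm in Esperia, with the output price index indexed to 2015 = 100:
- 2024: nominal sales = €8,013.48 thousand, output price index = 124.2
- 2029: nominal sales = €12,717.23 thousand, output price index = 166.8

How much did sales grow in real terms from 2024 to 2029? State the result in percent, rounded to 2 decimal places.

Real sales 2024 = 8013.48 / 1.242 = 6452.08.
Real sales 2029 = 12717.23 / 1.668 = 7624.24.
Real growth = 7624.24 / 6452.08 − 1 = 0.1817.

18.17%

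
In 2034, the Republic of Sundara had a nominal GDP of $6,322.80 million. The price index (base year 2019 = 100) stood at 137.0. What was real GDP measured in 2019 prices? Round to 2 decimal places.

$4,615.18 million

Real GDP = Nominal / (price index/100) = 6322.80 / 1.370 = 4615.18.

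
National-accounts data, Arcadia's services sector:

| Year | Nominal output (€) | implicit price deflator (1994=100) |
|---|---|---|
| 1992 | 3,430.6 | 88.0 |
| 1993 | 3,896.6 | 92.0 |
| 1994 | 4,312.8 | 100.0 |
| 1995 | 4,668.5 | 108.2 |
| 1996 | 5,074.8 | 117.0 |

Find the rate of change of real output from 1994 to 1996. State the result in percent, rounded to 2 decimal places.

Real output 1994 = 4312.8/1.000 = 4312.80.
Real output 1996 = 5074.8/1.170 = 4337.44.
Change = 4337.44/4312.80 − 1 = 0.0057.

0.57%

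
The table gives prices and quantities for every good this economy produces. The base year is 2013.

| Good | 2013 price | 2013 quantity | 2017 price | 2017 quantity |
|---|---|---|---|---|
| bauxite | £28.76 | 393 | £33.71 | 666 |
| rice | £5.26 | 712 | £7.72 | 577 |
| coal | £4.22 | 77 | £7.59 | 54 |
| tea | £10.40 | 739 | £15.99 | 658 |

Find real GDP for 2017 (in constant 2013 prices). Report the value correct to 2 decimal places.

Real GDP 2017 = Σ (p_2013 × q_2017) = 28.76·666 + 5.26·577 + 4.22·54 + 10.40·658 = 29260.26.

£29260.26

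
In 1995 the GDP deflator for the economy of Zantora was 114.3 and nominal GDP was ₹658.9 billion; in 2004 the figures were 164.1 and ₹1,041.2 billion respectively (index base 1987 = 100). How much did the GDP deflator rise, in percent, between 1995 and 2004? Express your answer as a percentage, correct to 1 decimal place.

43.6%

Price-level change = 164.1 / 114.3 − 1 = 0.4357.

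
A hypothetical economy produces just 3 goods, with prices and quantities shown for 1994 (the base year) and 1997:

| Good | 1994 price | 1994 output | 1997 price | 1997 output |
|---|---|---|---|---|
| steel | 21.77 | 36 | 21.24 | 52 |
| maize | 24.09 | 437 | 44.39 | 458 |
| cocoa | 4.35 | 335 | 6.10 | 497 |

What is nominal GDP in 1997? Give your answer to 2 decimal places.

Nominal GDP 1997 = Σ (p_1997 × q_1997) = 21.24·52 + 44.39·458 + 6.10·497 = 24466.80.

24466.80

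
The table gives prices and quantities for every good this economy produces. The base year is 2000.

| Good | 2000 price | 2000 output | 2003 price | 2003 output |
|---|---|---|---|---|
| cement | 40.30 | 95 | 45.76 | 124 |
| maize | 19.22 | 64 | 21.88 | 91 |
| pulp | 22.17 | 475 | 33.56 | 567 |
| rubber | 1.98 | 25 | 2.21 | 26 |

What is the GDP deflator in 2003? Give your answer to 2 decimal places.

Nominal GDP 2003 = 45.76·124 + 21.88·91 + 33.56·567 + 2.21·26 = 26751.30.
Real GDP 2003 (at 2000 prices) = 40.30·124 + 19.22·91 + 22.17·567 + 1.98·26 = 19368.09.
Deflator = Nominal/Real × 100 = 26751.30/19368.09 × 100 = 138.120.

138.12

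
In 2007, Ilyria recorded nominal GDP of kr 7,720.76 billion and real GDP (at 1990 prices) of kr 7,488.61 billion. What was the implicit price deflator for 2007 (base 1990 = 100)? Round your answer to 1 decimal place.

implicit price deflator = (Nominal / Real) × 100 = 7720.76 / 7488.61 × 100 = 103.10.

103.1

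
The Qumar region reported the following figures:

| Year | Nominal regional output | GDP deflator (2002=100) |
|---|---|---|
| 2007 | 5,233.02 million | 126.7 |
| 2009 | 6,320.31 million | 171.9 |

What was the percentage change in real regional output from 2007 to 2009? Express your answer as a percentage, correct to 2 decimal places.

-10.98%

Real regional output 2007 = 5233.02 / 1.267 = 4130.24.
Real regional output 2009 = 6320.31 / 1.719 = 3676.74.
Real growth = 3676.74 / 4130.24 − 1 = -0.1098.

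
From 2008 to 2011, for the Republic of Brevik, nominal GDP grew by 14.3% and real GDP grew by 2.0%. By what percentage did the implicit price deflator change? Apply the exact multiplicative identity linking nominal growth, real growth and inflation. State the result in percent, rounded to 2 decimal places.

12.06%

(1 + g_nom) = (1 + g_real)(1 + π), so π = 1.1430 / 1.0200 − 1 = 0.12059.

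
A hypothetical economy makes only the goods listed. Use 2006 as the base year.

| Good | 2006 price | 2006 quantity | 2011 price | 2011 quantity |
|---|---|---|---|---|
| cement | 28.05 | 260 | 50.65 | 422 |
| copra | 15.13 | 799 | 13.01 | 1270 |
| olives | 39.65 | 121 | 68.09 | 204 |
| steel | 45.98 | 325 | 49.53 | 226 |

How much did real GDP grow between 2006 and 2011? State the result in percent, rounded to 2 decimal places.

Real GDP 2006 = Nominal GDP 2006 = 28.05·260 + 15.13·799 + 39.65·121 + 45.98·325 = 39123.02.
Real GDP 2011 (at 2006 prices) = 28.05·422 + 15.13·1270 + 39.65·204 + 45.98·226 = 49532.28.
Real growth = 49532.28/39123.02 − 1 = 0.2661.

26.61%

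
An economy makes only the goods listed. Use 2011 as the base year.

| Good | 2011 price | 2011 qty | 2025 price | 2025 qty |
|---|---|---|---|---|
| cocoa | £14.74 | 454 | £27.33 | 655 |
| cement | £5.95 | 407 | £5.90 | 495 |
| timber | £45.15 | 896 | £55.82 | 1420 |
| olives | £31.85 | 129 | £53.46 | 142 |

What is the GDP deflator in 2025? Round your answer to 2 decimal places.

132.55

Nominal GDP 2025 = 27.33·655 + 5.90·495 + 55.82·1420 + 53.46·142 = 107677.37.
Real GDP 2025 (at 2011 prices) = 14.74·655 + 5.95·495 + 45.15·1420 + 31.85·142 = 81235.65.
Deflator = Nominal/Real × 100 = 107677.37/81235.65 × 100 = 132.549.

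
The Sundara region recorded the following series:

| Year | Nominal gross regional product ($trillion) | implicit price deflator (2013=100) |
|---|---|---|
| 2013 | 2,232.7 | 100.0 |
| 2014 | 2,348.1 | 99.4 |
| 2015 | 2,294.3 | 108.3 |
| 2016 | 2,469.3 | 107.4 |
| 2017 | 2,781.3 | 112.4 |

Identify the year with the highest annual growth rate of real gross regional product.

2014: real = 2348.1/0.994 = 2362.27; growth vs 2013 (2232.70) = 5.80%.
2015: real = 2294.3/1.083 = 2118.47; growth vs 2014 (2362.27) = -10.32%.
2016: real = 2469.3/1.074 = 2299.16; growth vs 2015 (2118.47) = 8.53%.
2017: real = 2781.3/1.124 = 2474.47; growth vs 2016 (2299.16) = 7.62%.

2016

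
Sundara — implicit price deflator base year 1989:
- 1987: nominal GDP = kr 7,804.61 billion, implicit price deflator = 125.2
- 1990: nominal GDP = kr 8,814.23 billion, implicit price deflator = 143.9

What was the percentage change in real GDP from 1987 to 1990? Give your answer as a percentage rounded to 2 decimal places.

Deflate each year: 1987 → 7804.61/1.252 = 6233.71; 1990 → 8814.23/1.439 = 6125.25.
So real GDP changed by 6125.25/6233.71 − 1 = -0.0174, i.e. -1.74%.

-1.74%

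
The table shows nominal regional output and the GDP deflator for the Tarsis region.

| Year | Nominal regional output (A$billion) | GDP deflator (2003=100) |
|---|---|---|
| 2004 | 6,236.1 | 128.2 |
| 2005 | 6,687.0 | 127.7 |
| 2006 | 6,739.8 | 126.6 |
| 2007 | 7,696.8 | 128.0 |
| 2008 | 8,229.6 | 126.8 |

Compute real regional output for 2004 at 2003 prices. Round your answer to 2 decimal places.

Real regional output 2004 = 6236.1 / 1.282 = 4864.35.

A$4,864.35 billion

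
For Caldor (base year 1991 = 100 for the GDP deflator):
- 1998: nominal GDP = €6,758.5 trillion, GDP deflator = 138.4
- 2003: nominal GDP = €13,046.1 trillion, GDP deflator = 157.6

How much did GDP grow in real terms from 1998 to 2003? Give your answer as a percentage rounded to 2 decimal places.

69.52%

Deflate each year: 1998 → 6758.5/1.384 = 4883.31; 2003 → 13046.1/1.576 = 8277.98.
So real GDP changed by 8277.98/4883.31 − 1 = 0.6952, i.e. 69.52%.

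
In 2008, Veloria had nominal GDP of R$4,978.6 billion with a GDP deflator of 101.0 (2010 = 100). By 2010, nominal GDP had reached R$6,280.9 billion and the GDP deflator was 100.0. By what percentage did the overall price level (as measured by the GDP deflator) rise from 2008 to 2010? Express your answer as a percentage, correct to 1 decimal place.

Price-level change = 100.0 / 101.0 − 1 = -0.0099.

-1.0%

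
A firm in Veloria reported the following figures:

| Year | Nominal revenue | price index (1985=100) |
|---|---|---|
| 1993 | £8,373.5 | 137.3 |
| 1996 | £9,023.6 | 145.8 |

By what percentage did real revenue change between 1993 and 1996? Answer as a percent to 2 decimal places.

1.48%

Real revenue 1993 = 8373.5 / 1.373 = 6098.69.
Real revenue 1996 = 9023.6 / 1.458 = 6189.03.
Real growth = 6189.03 / 6098.69 − 1 = 0.0148.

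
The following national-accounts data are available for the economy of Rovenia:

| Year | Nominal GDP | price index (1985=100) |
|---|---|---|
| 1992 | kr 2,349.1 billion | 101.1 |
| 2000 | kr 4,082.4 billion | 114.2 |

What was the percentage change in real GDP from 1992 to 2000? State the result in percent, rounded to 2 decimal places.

Deflate each year: 1992 → 2349.1/1.011 = 2323.54; 2000 → 4082.4/1.142 = 3574.78.
So real GDP changed by 3574.78/2323.54 − 1 = 0.5385, i.e. 53.85%.

53.85%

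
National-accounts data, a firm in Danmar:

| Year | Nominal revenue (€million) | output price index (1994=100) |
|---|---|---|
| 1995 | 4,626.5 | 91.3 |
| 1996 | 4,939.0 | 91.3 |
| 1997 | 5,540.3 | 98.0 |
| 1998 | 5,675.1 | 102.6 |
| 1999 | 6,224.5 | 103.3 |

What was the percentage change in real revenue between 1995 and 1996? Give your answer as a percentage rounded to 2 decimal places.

6.75%

Real revenue 1995 = 4626.5/0.913 = 5067.36.
Real revenue 1996 = 4939.0/0.913 = 5409.64.
Change = 5409.64/5067.36 − 1 = 0.0675.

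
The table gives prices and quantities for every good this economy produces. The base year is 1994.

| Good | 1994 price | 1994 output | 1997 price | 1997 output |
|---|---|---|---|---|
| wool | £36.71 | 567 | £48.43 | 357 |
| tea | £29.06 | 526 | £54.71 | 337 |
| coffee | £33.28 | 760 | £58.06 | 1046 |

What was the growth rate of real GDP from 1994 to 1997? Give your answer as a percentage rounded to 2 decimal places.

Real GDP 1994 = Nominal GDP 1994 = 36.71·567 + 29.06·526 + 33.28·760 = 61392.93.
Real GDP 1997 (at 1994 prices) = 36.71·357 + 29.06·337 + 33.28·1046 = 57709.57.
Real growth = 57709.57/61392.93 − 1 = -0.0600.

-6.00%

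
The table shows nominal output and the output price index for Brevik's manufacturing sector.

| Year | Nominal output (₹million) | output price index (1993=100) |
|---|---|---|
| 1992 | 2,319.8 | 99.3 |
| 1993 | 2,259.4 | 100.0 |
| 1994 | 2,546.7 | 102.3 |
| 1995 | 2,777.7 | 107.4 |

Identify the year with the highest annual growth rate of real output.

1993: real = 2259.4/1.000 = 2259.40; growth vs 1992 (2336.15) = -3.29%.
1994: real = 2546.7/1.023 = 2489.44; growth vs 1993 (2259.40) = 10.18%.
1995: real = 2777.7/1.074 = 2586.31; growth vs 1994 (2489.44) = 3.89%.

1994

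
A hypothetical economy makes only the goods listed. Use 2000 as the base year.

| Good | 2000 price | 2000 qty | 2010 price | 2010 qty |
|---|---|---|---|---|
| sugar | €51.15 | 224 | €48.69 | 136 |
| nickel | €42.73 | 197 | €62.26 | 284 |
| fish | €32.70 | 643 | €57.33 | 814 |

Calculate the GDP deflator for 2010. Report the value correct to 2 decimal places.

155.26

Nominal GDP 2010 = 48.69·136 + 62.26·284 + 57.33·814 = 70970.30.
Real GDP 2010 (at 2000 prices) = 51.15·136 + 42.73·284 + 32.70·814 = 45709.52.
Deflator = Nominal/Real × 100 = 70970.30/45709.52 × 100 = 155.264.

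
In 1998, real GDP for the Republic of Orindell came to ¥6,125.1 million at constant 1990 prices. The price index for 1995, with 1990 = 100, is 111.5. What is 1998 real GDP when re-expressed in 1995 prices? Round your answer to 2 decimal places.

Real GDP in 1995 prices = Real GDP in 1990 prices × (P_1995/P_1990) = 6125.1 × 1.115 = 6829.49.

¥6,829.49 million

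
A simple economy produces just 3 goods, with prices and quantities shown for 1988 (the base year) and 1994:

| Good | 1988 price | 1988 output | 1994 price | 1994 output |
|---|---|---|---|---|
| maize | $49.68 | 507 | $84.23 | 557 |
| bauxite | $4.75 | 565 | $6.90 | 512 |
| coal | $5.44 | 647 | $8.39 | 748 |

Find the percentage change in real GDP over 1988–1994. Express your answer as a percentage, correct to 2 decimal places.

Real GDP 1988 = Nominal GDP 1988 = 49.68·507 + 4.75·565 + 5.44·647 = 31391.19.
Real GDP 1994 (at 1988 prices) = 49.68·557 + 4.75·512 + 5.44·748 = 34172.88.
Real growth = 34172.88/31391.19 − 1 = 0.0886.

8.86%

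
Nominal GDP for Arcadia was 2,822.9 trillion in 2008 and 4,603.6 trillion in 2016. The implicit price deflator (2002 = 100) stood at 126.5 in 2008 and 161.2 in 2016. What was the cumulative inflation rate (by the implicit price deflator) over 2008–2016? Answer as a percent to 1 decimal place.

27.4%

Price-level change = 161.2 / 126.5 − 1 = 0.2743.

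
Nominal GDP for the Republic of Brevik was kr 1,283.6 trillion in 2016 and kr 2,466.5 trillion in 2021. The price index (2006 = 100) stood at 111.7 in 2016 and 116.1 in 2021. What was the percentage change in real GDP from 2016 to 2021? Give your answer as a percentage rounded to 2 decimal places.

84.87%

Deflate each year: 2016 → 1283.6/1.117 = 1149.15; 2021 → 2466.5/1.161 = 2124.46.
So real GDP changed by 2124.46/1149.15 − 1 = 0.8487, i.e. 84.87%.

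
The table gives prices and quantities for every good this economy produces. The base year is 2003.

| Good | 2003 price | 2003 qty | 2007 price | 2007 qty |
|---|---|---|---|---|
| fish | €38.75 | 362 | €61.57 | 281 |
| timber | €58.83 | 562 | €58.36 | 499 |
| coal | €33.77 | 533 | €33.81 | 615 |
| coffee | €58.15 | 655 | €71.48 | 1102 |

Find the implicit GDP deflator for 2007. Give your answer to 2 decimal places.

Nominal GDP 2007 = 61.57·281 + 58.36·499 + 33.81·615 + 71.48·1102 = 145986.92.
Real GDP 2007 (at 2003 prices) = 38.75·281 + 58.83·499 + 33.77·615 + 58.15·1102 = 125094.77.
Deflator = Nominal/Real × 100 = 145986.92/125094.77 × 100 = 116.701.

116.70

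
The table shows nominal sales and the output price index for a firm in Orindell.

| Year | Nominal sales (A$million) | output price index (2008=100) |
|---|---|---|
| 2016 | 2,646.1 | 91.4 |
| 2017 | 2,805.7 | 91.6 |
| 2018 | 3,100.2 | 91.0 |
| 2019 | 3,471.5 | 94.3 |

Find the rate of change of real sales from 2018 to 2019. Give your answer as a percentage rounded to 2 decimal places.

Real sales 2018 = 3100.2/0.910 = 3406.81.
Real sales 2019 = 3471.5/0.943 = 3681.34.
Change = 3681.34/3406.81 − 1 = 0.0806.

8.06%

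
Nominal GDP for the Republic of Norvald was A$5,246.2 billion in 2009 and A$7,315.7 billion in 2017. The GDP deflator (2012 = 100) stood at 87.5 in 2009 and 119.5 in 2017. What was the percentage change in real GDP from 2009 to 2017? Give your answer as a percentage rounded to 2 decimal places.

Deflate each year: 2009 → 5246.2/0.875 = 5995.66; 2017 → 7315.7/1.195 = 6121.92.
So real GDP changed by 6121.92/5995.66 − 1 = 0.0211, i.e. 2.11%.

2.11%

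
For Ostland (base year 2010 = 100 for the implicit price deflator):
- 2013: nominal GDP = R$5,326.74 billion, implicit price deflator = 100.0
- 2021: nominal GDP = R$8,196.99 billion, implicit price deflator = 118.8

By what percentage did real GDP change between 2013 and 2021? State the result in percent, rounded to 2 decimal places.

29.53%

Real GDP 2013 = 5326.74 / 1.000 = 5326.74.
Real GDP 2021 = 8196.99 / 1.188 = 6899.82.
Real growth = 6899.82 / 5326.74 − 1 = 0.2953.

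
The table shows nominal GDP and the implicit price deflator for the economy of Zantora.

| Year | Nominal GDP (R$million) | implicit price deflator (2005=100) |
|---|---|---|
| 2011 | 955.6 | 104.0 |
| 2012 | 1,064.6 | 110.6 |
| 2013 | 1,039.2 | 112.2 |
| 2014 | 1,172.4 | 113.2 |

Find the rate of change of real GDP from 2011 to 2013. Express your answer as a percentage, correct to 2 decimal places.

Real GDP 2011 = 955.6/1.040 = 918.85.
Real GDP 2013 = 1039.2/1.122 = 926.20.
Change = 926.20/918.85 − 1 = 0.0080.

0.80%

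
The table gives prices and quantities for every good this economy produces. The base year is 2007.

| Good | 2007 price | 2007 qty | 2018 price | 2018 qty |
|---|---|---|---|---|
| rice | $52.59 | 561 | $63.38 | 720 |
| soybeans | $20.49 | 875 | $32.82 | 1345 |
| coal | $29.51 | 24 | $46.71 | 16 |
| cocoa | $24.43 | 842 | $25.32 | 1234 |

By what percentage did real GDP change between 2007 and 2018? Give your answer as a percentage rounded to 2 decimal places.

Real GDP 2007 = Nominal GDP 2007 = 52.59·561 + 20.49·875 + 29.51·24 + 24.43·842 = 68710.04.
Real GDP 2018 (at 2007 prices) = 52.59·720 + 20.49·1345 + 29.51·16 + 24.43·1234 = 96042.63.
Real growth = 96042.63/68710.04 − 1 = 0.3978.

39.78%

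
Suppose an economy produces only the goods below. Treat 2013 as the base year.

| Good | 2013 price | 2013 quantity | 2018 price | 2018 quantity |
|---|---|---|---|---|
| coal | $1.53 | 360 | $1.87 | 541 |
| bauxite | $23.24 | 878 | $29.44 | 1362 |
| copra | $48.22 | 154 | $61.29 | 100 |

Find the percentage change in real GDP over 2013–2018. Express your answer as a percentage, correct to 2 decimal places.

31.43%

Real GDP 2013 = Nominal GDP 2013 = 1.53·360 + 23.24·878 + 48.22·154 = 28381.40.
Real GDP 2018 (at 2013 prices) = 1.53·541 + 23.24·1362 + 48.22·100 = 37302.61.
Real growth = 37302.61/28381.40 − 1 = 0.3143.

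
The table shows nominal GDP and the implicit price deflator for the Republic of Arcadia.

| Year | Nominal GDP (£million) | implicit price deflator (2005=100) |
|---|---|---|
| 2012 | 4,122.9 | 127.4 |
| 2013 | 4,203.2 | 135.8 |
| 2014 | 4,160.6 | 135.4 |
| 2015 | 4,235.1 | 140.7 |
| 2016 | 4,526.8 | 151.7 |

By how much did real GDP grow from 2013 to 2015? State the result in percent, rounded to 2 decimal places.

-2.75%

Real GDP 2013 = 4203.2/1.358 = 3095.14.
Real GDP 2015 = 4235.1/1.407 = 3010.02.
Change = 3010.02/3095.14 − 1 = -0.0275.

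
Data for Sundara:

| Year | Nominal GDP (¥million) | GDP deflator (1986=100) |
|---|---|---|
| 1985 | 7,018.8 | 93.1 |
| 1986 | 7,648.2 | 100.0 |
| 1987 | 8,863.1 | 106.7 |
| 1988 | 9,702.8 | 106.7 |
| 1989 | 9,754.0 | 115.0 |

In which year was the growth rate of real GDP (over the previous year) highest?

1986: real = 7648.2/1.000 = 7648.20; growth vs 1985 (7538.99) = 1.45%.
1987: real = 8863.1/1.067 = 8306.56; growth vs 1986 (7648.20) = 8.61%.
1988: real = 9702.8/1.067 = 9093.53; growth vs 1987 (8306.56) = 9.47%.
1989: real = 9754.0/1.150 = 8481.74; growth vs 1988 (9093.53) = -6.73%.

1988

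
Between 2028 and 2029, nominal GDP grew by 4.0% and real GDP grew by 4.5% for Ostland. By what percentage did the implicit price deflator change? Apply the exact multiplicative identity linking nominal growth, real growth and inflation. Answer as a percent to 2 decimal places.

-0.48%

(1 + g_nom) = (1 + g_real)(1 + π), so π = 1.0400 / 1.0450 − 1 = -0.00478.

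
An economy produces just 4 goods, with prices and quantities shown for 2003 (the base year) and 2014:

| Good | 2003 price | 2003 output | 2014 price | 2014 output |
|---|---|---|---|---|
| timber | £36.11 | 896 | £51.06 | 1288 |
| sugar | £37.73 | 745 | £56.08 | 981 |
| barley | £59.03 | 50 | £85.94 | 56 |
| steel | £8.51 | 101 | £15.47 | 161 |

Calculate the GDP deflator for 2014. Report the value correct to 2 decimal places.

Nominal GDP 2014 = 51.06·1288 + 56.08·981 + 85.94·56 + 15.47·161 = 128083.07.
Real GDP 2014 (at 2003 prices) = 36.11·1288 + 37.73·981 + 59.03·56 + 8.51·161 = 88198.60.
Deflator = Nominal/Real × 100 = 128083.07/88198.60 × 100 = 145.221.

145.22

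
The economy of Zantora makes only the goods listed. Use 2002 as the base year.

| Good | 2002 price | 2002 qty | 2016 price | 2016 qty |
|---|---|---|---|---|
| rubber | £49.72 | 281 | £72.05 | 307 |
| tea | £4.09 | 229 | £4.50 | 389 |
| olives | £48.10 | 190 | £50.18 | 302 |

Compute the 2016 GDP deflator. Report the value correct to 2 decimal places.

Nominal GDP 2016 = 72.05·307 + 4.50·389 + 50.18·302 = 39024.21.
Real GDP 2016 (at 2002 prices) = 49.72·307 + 4.09·389 + 48.10·302 = 31381.25.
Deflator = Nominal/Real × 100 = 39024.21/31381.25 × 100 = 124.355.

124.36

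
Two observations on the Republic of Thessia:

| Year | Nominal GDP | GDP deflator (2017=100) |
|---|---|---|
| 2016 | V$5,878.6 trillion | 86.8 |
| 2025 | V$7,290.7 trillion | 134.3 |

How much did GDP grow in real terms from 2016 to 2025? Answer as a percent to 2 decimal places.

Deflate each year: 2016 → 5878.6/0.868 = 6772.58; 2025 → 7290.7/1.343 = 5428.67.
So real GDP changed by 5428.67/6772.58 − 1 = -0.1984, i.e. -19.84%.

-19.84%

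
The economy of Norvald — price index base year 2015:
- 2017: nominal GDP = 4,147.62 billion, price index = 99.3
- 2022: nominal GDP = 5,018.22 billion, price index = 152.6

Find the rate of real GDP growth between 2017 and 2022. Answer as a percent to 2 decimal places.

-21.27%

Real GDP 2017 = 4147.62 / 0.993 = 4176.86.
Real GDP 2022 = 5018.22 / 1.526 = 3288.48.
Real growth = 3288.48 / 4176.86 − 1 = -0.2127.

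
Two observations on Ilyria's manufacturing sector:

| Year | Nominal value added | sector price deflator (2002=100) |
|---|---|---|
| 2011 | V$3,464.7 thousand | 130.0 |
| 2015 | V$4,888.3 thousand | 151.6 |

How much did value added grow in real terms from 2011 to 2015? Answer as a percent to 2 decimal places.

20.99%

Real value added 2011 = 3464.7 / 1.300 = 2665.15.
Real value added 2015 = 4888.3 / 1.516 = 3224.47.
Real growth = 3224.47 / 2665.15 − 1 = 0.2099.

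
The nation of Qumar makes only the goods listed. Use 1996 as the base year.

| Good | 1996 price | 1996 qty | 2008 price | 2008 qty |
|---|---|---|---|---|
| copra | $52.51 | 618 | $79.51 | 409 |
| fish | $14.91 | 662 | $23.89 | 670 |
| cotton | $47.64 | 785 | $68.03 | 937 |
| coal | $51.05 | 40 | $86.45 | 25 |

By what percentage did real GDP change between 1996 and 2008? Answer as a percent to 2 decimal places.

Real GDP 1996 = Nominal GDP 1996 = 52.51·618 + 14.91·662 + 47.64·785 + 51.05·40 = 81761.00.
Real GDP 2008 (at 1996 prices) = 52.51·409 + 14.91·670 + 47.64·937 + 51.05·25 = 77381.22.
Real growth = 77381.22/81761.00 − 1 = -0.0536.

-5.36%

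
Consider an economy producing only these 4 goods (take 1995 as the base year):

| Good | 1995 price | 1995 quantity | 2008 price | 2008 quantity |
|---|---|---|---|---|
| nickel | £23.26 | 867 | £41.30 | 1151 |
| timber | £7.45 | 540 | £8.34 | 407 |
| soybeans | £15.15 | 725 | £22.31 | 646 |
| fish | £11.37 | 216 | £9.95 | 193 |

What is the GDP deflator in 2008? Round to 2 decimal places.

160.97

Nominal GDP 2008 = 41.30·1151 + 8.34·407 + 22.31·646 + 9.95·193 = 67263.29.
Real GDP 2008 (at 1995 prices) = 23.26·1151 + 7.45·407 + 15.15·646 + 11.37·193 = 41785.72.
Deflator = Nominal/Real × 100 = 67263.29/41785.72 × 100 = 160.972.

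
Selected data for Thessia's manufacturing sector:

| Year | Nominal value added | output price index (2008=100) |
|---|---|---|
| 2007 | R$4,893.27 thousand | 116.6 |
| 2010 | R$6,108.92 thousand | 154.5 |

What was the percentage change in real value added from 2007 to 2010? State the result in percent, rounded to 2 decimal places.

-5.78%

Deflate each year: 2007 → 4893.27/1.166 = 4196.63; 2010 → 6108.92/1.545 = 3953.99.
So real value added changed by 3953.99/4196.63 − 1 = -0.0578, i.e. -5.78%.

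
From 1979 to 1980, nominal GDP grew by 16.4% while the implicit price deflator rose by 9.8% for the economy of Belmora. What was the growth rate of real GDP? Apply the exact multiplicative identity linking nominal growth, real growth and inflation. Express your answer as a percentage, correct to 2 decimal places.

(1 + g_nom) = (1 + g_real)(1 + π), so g_real = 1.1640 / 1.0980 − 1 = 0.06011.

6.01%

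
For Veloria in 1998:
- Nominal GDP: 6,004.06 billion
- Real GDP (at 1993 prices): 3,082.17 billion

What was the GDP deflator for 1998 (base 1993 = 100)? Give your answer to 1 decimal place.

GDP deflator = (Nominal / Real) × 100 = 6004.06 / 3082.17 × 100 = 194.80.

194.8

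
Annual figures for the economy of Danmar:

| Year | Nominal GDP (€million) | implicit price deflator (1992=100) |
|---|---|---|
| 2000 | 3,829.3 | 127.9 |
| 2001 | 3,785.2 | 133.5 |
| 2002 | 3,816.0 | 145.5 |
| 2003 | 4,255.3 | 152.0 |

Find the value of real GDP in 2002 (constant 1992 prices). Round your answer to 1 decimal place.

Real GDP 2002 = 3816.0 / 1.455 = 2622.68.

€2,622.7 million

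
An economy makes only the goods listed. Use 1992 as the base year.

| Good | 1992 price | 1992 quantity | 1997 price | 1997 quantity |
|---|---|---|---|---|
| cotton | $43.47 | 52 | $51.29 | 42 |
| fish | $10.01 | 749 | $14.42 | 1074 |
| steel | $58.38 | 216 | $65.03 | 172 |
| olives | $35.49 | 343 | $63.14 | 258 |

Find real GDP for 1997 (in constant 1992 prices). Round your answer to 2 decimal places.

$31774.26

Real GDP 1997 = Σ (p_1992 × q_1997) = 43.47·42 + 10.01·1074 + 58.38·172 + 35.49·258 = 31774.26.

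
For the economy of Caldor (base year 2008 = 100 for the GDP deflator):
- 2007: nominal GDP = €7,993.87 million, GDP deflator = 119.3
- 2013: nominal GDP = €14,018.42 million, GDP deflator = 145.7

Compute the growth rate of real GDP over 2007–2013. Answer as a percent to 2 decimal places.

Deflate each year: 2007 → 7993.87/1.193 = 6700.65; 2013 → 14018.42/1.457 = 9621.43.
So real GDP changed by 9621.43/6700.65 − 1 = 0.4359, i.e. 43.59%.

43.59%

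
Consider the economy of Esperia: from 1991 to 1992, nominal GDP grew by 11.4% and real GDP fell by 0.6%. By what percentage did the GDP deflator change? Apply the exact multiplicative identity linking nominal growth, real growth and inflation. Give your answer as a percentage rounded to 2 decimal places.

12.07%

(1 + g_nom) = (1 + g_real)(1 + π), so π = 1.1140 / 0.9940 − 1 = 0.12072.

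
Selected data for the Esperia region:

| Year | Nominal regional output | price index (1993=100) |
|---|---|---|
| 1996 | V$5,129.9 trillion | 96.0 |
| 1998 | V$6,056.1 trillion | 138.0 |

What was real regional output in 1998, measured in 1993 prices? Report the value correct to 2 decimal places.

Real regional output = Nominal / (price index/100) = 6056.1 / 1.380 = 4388.48.

V$4,388.48 trillion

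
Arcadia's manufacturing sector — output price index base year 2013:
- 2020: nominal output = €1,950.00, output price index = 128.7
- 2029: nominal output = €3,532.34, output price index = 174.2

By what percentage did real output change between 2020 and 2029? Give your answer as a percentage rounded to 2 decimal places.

Deflate each year: 2020 → 1950.00/1.287 = 1515.15; 2029 → 3532.34/1.742 = 2027.75.
So real output changed by 2027.75/1515.15 − 1 = 0.3383, i.e. 33.83%.

33.83%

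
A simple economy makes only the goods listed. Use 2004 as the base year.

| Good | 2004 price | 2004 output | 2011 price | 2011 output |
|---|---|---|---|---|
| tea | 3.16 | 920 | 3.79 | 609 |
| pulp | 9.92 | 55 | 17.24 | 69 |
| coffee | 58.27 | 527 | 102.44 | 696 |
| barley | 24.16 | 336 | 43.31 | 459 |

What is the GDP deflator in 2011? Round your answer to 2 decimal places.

174.50

Nominal GDP 2011 = 3.79·609 + 17.24·69 + 102.44·696 + 43.31·459 = 94675.20.
Real GDP 2011 (at 2004 prices) = 3.16·609 + 9.92·69 + 58.27·696 + 24.16·459 = 54254.28.
Deflator = Nominal/Real × 100 = 94675.20/54254.28 × 100 = 174.503.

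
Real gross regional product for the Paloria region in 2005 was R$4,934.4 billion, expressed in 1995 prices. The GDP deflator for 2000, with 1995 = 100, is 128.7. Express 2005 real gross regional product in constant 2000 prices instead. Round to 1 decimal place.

R$6,350.6 billion

Real gross regional product in 2000 prices = Real gross regional product in 1995 prices × (P_2000/P_1995) = 4934.4 × 1.287 = 6350.57.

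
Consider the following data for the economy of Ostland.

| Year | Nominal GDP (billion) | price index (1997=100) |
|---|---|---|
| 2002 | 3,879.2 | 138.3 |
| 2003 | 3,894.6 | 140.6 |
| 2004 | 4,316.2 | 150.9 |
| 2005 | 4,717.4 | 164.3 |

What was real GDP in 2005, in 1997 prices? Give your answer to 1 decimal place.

2,871.2 billion

Real GDP 2005 = 4717.4 / 1.643 = 2871.21.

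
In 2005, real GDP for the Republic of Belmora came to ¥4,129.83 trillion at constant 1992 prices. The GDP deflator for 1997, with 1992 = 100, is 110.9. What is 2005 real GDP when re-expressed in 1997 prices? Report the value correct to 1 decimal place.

Real GDP in 1997 prices = Real GDP in 1992 prices × (P_1997/P_1992) = 4129.83 × 1.109 = 4579.98.

¥4,580.0 trillion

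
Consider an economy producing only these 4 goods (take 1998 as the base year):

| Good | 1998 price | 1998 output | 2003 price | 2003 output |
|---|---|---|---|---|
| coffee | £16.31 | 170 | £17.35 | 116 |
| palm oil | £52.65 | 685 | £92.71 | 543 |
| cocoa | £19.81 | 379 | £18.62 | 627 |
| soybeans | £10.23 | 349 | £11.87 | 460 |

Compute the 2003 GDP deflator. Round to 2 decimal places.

145.96

Nominal GDP 2003 = 17.35·116 + 92.71·543 + 18.62·627 + 11.87·460 = 69489.07.
Real GDP 2003 (at 1998 prices) = 16.31·116 + 52.65·543 + 19.81·627 + 10.23·460 = 47607.58.
Deflator = Nominal/Real × 100 = 69489.07/47607.58 × 100 = 145.962.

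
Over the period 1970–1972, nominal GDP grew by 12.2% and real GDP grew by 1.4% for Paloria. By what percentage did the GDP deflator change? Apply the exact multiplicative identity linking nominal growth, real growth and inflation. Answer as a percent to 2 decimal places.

(1 + g_nom) = (1 + g_real)(1 + π), so π = 1.1220 / 1.0140 − 1 = 0.10651.

10.65%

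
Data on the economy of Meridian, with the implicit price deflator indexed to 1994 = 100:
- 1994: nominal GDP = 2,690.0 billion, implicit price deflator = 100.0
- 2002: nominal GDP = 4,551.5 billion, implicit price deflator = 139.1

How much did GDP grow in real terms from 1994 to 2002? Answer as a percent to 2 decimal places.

21.64%

Deflate each year: 1994 → 2690.0/1.000 = 2690.00; 2002 → 4551.5/1.391 = 3272.11.
So real GDP changed by 3272.11/2690.00 − 1 = 0.2164, i.e. 21.64%.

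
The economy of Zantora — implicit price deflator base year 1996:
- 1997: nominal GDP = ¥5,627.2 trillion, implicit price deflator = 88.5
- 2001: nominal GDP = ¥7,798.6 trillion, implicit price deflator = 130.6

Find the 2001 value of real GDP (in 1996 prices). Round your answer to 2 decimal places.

¥5,971.36 trillion

Real GDP = Nominal / (implicit price deflator/100) = 7798.6 / 1.306 = 5971.36.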